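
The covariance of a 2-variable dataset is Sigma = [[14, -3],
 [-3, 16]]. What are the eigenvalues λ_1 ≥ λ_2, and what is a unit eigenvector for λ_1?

Step 1 — characteristic polynomial of 2×2 Sigma:
  det(Sigma - λI) = λ² - trace · λ + det = 0.
  trace = 14 + 16 = 30, det = 14·16 - (-3)² = 215.
Step 2 — discriminant:
  Δ = trace² - 4·det = 900 - 860 = 40.
Step 3 — eigenvalues:
  λ = (trace ± √Δ)/2 = (30 ± 6.3246)/2,
  λ_1 = 18.1623,  λ_2 = 11.8377.

Step 4 — unit eigenvector for λ_1: solve (Sigma - λ_1 I)v = 0. First row:
  (14 - 18.1623)·v_x + (-3)·v_y = 0, i.e. (-4.1623)·v_x + (-3)·v_y = 0,
  so v ∝ (b, λ_1 - a) = (-3, 4.1623); multiply by -1 so the first entry is positive: u = (3, -4.1623).
  ||u|| = √((3)² + (-4.1623)²) = √(26.3246) ≈ 5.1307,
  v_1 = u/||u|| ≈ (0.5847, -0.8112) (||v_1|| = 1).

λ_1 = 18.1623,  λ_2 = 11.8377;  v_1 ≈ (0.5847, -0.8112)


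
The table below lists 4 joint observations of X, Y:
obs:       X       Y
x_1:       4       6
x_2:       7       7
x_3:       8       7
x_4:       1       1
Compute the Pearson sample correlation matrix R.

Step 1 — column means:
  mean(X) = (4 + 7 + 8 + 1) / 4 = 20/4 = 5
  mean(Y) = (6 + 7 + 7 + 1) / 4 = 21/4 = 5.25

Step 2 — sample variances and covariances s[i,j] = (1/(n-1)) · Σ_k (x_{k,i} - mean_i) · (x_{k,j} - mean_j), with n-1 = 3:
  s[X,X] = ((-1)·(-1) + (2)·(2) + (3)·(3) + (-4)·(-4)) / 3 = 30/3 = 10
  s[X,Y] = ((-1)·(0.75) + (2)·(1.75) + (3)·(1.75) + (-4)·(-4.25)) / 3 = 25/3 = 8.3333
  s[Y,Y] = ((0.75)·(0.75) + (1.75)·(1.75) + (1.75)·(1.75) + (-4.25)·(-4.25)) / 3 = 24.75/3 = 8.25
  Sample standard deviations s_i = √(s[i,i]):
  s(X) = √(10) = 3.1623
  s(Y) = √(8.25) = 2.8723

Step 3 — r_{ij} = s_{ij} / (s_i · s_j):
  r[X,X] = 1 (diagonal).
  r[X,Y] = 8.3333 / (3.1623 · 2.8723) = 8.3333 / 9.083 = 0.9175
  r[Y,Y] = 1 (diagonal).

R is symmetric with unit diagonal. Assembling:

R = [[1, 0.9175],
 [0.9175, 1]]


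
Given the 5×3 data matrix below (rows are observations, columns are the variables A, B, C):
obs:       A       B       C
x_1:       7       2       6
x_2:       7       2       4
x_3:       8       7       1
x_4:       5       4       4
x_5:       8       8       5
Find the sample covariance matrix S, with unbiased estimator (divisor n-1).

Step 1 — column means:
  mean(A) = (7 + 7 + 8 + 5 + 8) / 5 = 35/5 = 7
  mean(B) = (2 + 2 + 7 + 4 + 8) / 5 = 23/5 = 4.6
  mean(C) = (6 + 4 + 1 + 4 + 5) / 5 = 20/5 = 4

Step 2 — sample covariance S[i,j] = (1/(n-1)) · Σ_k (x_{k,i} - mean_i) · (x_{k,j} - mean_j), with n-1 = 4.
  S[A,A] = ((0)·(0) + (0)·(0) + (1)·(1) + (-2)·(-2) + (1)·(1)) / 4 = 6/4 = 1.5
  S[A,B] = ((0)·(-2.6) + (0)·(-2.6) + (1)·(2.4) + (-2)·(-0.6) + (1)·(3.4)) / 4 = 7/4 = 1.75
  S[A,C] = ((0)·(2) + (0)·(0) + (1)·(-3) + (-2)·(0) + (1)·(1)) / 4 = -2/4 = -0.5
  S[B,B] = ((-2.6)·(-2.6) + (-2.6)·(-2.6) + (2.4)·(2.4) + (-0.6)·(-0.6) + (3.4)·(3.4)) / 4 = 31.2/4 = 7.8
  S[B,C] = ((-2.6)·(2) + (-2.6)·(0) + (2.4)·(-3) + (-0.6)·(0) + (3.4)·(1)) / 4 = -9/4 = -2.25
  S[C,C] = ((2)·(2) + (0)·(0) + (-3)·(-3) + (0)·(0) + (1)·(1)) / 4 = 14/4 = 3.5

S is symmetric (S[j,i] = S[i,j]). Assembling:

S = [[1.5, 1.75, -0.5],
 [1.75, 7.8, -2.25],
 [-0.5, -2.25, 3.5]]


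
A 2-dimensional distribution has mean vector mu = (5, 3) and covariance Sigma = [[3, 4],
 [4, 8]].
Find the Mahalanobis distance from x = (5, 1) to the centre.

Step 1 — centre the observation: (x - mu) = (0, -2).

Step 2 — invert Sigma. det(Sigma) = 3·8 - (4)² = 8.
  Sigma^{-1} = (1/det) · [[d, -b], [-b, a]] = [[1, -0.5],
 [-0.5, 0.375]].

Step 3 — form the quadratic (x - mu)^T · Sigma^{-1} · (x - mu):
  Sigma^{-1} · (x - mu) = (1, -0.75).
  (x - mu)^T · [Sigma^{-1} · (x - mu)] = (0)·(1) + (-2)·(-0.75) = 1.5.

Step 4 — take square root: d = √(1.5) ≈ 1.2247.

d(x, mu) = √(1.5) ≈ 1.2247


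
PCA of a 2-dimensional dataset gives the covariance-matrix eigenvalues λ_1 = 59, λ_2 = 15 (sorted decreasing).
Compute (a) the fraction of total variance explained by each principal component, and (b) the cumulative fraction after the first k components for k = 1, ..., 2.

Step 1 — total variance = trace(Sigma) = Σ λ_i = 59 + 15 = 74.

Step 2 — fraction explained by component i = λ_i / Σ λ:
  PC1: 59/74 = 0.7973
  PC2: 15/74 = 0.2027

Step 3 — cumulative fraction after k components = (λ_1 + ... + λ_k) / Σ λ:
  k = 1: 59/74 = 0.7973
  k = 2: (59 + 15)/74 = 74/74 = 1

Summary (fraction, with percent):

explained: PC1 0.7973 (79.73%), PC2 0.2027 (20.27%);  cumulative: 0.7973, 1


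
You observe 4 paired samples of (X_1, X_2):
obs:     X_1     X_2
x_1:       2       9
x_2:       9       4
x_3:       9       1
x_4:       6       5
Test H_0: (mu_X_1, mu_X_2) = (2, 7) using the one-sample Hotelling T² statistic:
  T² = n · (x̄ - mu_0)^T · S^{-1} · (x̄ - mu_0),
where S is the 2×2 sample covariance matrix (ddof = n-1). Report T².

Step 1 — sample mean vector:
  mean(X_1) = (2 + 9 + 9 + 6) / 4 = 26/4 = 6.5
  mean(X_2) = (9 + 4 + 1 + 5) / 4 = 19/4 = 4.75
  x̄ = (6.5, 4.75),  deviation x̄ - mu_0 = (6.5, 4.75) - (2, 7) = (4.5, -2.25).

Step 2 — sample covariance matrix, S[i,j] = (1/(n-1)) · Σ_k (x_{k,i} - mean_i) · (x_{k,j} - mean_j), divisor n-1 = 3:
  S[X_1,X_1] = ((-4.5)·(-4.5) + (2.5)·(2.5) + (2.5)·(2.5) + (-0.5)·(-0.5)) / 3 = 33/3 = 11
  S[X_1,X_2] = ((-4.5)·(4.25) + (2.5)·(-0.75) + (2.5)·(-3.75) + (-0.5)·(0.25)) / 3 = -30.5/3 = -10.1667
  S[X_2,X_2] = ((4.25)·(4.25) + (-0.75)·(-0.75) + (-3.75)·(-3.75) + (0.25)·(0.25)) / 3 = 32.75/3 = 10.9167
  S = [[11, -10.1667],
 [-10.1667, 10.9167]].

Step 3 — invert S. det(S) = 11·10.9167 - (-10.1667)² = 16.7222.
  S^{-1} = (1/det) · [[d, -b], [-b, a]] = [[0.6528, 0.608],
 [0.608, 0.6578]].

Step 4 — quadratic form (x̄ - mu_0)^T · S^{-1} · (x̄ - mu_0):
  S^{-1} · (x̄ - mu_0) = (1.5698, 1.2558),
  (x̄ - mu_0)^T · [...] = (4.5)·(1.5698) + (-2.25)·(1.2558) = 4.2384.

Step 5 — scale by n: T² = 4 · 4.2384 = 16.9535.

T² ≈ 16.9535


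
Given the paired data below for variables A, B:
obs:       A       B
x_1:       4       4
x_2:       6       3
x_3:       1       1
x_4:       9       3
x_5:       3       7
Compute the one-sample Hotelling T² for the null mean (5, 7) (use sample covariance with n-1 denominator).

Step 1 — sample mean vector:
  mean(A) = (4 + 6 + 1 + 9 + 3) / 5 = 23/5 = 4.6
  mean(B) = (4 + 3 + 1 + 3 + 7) / 5 = 18/5 = 3.6
  x̄ = (4.6, 3.6),  deviation x̄ - mu_0 = (4.6, 3.6) - (5, 7) = (-0.4, -3.4).

Step 2 — sample covariance matrix, S[i,j] = (1/(n-1)) · Σ_k (x_{k,i} - mean_i) · (x_{k,j} - mean_j), divisor n-1 = 4:
  S[A,A] = ((-0.6)·(-0.6) + (1.4)·(1.4) + (-3.6)·(-3.6) + (4.4)·(4.4) + (-1.6)·(-1.6)) / 4 = 37.2/4 = 9.3
  S[A,B] = ((-0.6)·(0.4) + (1.4)·(-0.6) + (-3.6)·(-2.6) + (4.4)·(-0.6) + (-1.6)·(3.4)) / 4 = 0.2/4 = 0.05
  S[B,B] = ((0.4)·(0.4) + (-0.6)·(-0.6) + (-2.6)·(-2.6) + (-0.6)·(-0.6) + (3.4)·(3.4)) / 4 = 19.2/4 = 4.8
  S = [[9.3, 0.05],
 [0.05, 4.8]].

Step 3 — invert S. det(S) = 9.3·4.8 - (0.05)² = 44.6375.
  S^{-1} = (1/det) · [[d, -b], [-b, a]] = [[0.1075, -0.0011],
 [-0.0011, 0.2083]].

Step 4 — quadratic form (x̄ - mu_0)^T · S^{-1} · (x̄ - mu_0):
  S^{-1} · (x̄ - mu_0) = (-0.0392, -0.7079),
  (x̄ - mu_0)^T · [...] = (-0.4)·(-0.0392) + (-3.4)·(-0.7079) = 2.4226.

Step 5 — scale by n: T² = 5 · 2.4226 = 12.1131.

T² ≈ 12.1131


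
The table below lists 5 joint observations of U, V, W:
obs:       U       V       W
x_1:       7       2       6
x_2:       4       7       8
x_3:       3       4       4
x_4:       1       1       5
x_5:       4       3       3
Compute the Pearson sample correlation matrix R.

Step 1 — column means:
  mean(U) = (7 + 4 + 3 + 1 + 4) / 5 = 19/5 = 3.8
  mean(V) = (2 + 7 + 4 + 1 + 3) / 5 = 17/5 = 3.4
  mean(W) = (6 + 8 + 4 + 5 + 3) / 5 = 26/5 = 5.2

Step 2 — sample variances and covariances s[i,j] = (1/(n-1)) · Σ_k (x_{k,i} - mean_i) · (x_{k,j} - mean_j), with n-1 = 4:
  s[U,U] = ((3.2)·(3.2) + (0.2)·(0.2) + (-0.8)·(-0.8) + (-2.8)·(-2.8) + (0.2)·(0.2)) / 4 = 18.8/4 = 4.7
  s[U,V] = ((3.2)·(-1.4) + (0.2)·(3.6) + (-0.8)·(0.6) + (-2.8)·(-2.4) + (0.2)·(-0.4)) / 4 = 2.4/4 = 0.6
  s[U,W] = ((3.2)·(0.8) + (0.2)·(2.8) + (-0.8)·(-1.2) + (-2.8)·(-0.2) + (0.2)·(-2.2)) / 4 = 4.2/4 = 1.05
  s[V,V] = ((-1.4)·(-1.4) + (3.6)·(3.6) + (0.6)·(0.6) + (-2.4)·(-2.4) + (-0.4)·(-0.4)) / 4 = 21.2/4 = 5.3
  s[V,W] = ((-1.4)·(0.8) + (3.6)·(2.8) + (0.6)·(-1.2) + (-2.4)·(-0.2) + (-0.4)·(-2.2)) / 4 = 9.6/4 = 2.4
  s[W,W] = ((0.8)·(0.8) + (2.8)·(2.8) + (-1.2)·(-1.2) + (-0.2)·(-0.2) + (-2.2)·(-2.2)) / 4 = 14.8/4 = 3.7
  Sample standard deviations s_i = √(s[i,i]):
  s(U) = √(4.7) = 2.1679
  s(V) = √(5.3) = 2.3022
  s(W) = √(3.7) = 1.9235

Step 3 — r_{ij} = s_{ij} / (s_i · s_j):
  r[U,U] = 1 (diagonal).
  r[U,V] = 0.6 / (2.1679 · 2.3022) = 0.6 / 4.991 = 0.1202
  r[U,W] = 1.05 / (2.1679 · 1.9235) = 1.05 / 4.1701 = 0.2518
  r[V,V] = 1 (diagonal).
  r[V,W] = 2.4 / (2.3022 · 1.9235) = 2.4 / 4.4283 = 0.542
  r[W,W] = 1 (diagonal).

R is symmetric with unit diagonal. Assembling:

R = [[1, 0.1202, 0.2518],
 [0.1202, 1, 0.542],
 [0.2518, 0.542, 1]]


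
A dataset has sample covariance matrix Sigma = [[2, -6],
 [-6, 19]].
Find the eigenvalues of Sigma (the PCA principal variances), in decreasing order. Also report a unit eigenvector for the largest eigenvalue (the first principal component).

Step 1 — characteristic polynomial of 2×2 Sigma:
  det(Sigma - λI) = λ² - trace · λ + det = 0.
  trace = 2 + 19 = 21, det = 2·19 - (-6)² = 2.
Step 2 — discriminant:
  Δ = trace² - 4·det = 441 - 8 = 433.
Step 3 — eigenvalues:
  λ = (trace ± √Δ)/2 = (21 ± 20.8087)/2,
  λ_1 = 20.9043,  λ_2 = 0.0957.

Step 4 — unit eigenvector for λ_1: solve (Sigma - λ_1 I)v = 0. First row:
  (2 - 20.9043)·v_x + (-6)·v_y = 0, i.e. (-18.9043)·v_x + (-6)·v_y = 0,
  so v ∝ (b, λ_1 - a) = (-6, 18.9043); multiply by -1 so the first entry is positive: u = (6, -18.9043).
  ||u|| = √((6)² + (-18.9043)²) = √(393.3735) ≈ 19.8336,
  v_1 = u/||u|| ≈ (0.3025, -0.9531) (||v_1|| = 1).

λ_1 = 20.9043,  λ_2 = 0.0957;  v_1 ≈ (0.3025, -0.9531)


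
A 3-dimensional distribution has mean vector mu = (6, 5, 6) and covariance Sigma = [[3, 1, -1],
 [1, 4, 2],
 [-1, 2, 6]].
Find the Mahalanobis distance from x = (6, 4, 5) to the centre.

Step 1 — centre the observation: (x - mu) = (0, -1, -1).

Step 2 — invert Sigma (cofactor / det for 3×3, or solve directly):
  Sigma^{-1} = [[0.4348, -0.1739, 0.1304],
 [-0.1739, 0.3696, -0.1522],
 [0.1304, -0.1522, 0.2391]].

Step 3 — form the quadratic (x - mu)^T · Sigma^{-1} · (x - mu):
  Sigma^{-1} · (x - mu) = (0.0435, -0.2174, -0.087).
  (x - mu)^T · [Sigma^{-1} · (x - mu)] = (0)·(0.0435) + (-1)·(-0.2174) + (-1)·(-0.087) = 0.3043.

Step 4 — take square root: d = √(0.3043) ≈ 0.5517.

d(x, mu) = √(0.3043) ≈ 0.5517


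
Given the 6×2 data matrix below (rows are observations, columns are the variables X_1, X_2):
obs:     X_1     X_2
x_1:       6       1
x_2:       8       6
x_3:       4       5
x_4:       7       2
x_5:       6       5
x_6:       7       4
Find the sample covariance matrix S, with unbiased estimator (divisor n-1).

Step 1 — column means:
  mean(X_1) = (6 + 8 + 4 + 7 + 6 + 7) / 6 = 38/6 = 6.3333
  mean(X_2) = (1 + 6 + 5 + 2 + 5 + 4) / 6 = 23/6 = 3.8333

Step 2 — sample covariance S[i,j] = (1/(n-1)) · Σ_k (x_{k,i} - mean_i) · (x_{k,j} - mean_j), with n-1 = 5.
  S[X_1,X_1] = ((-0.3333)·(-0.3333) + (1.6667)·(1.6667) + (-2.3333)·(-2.3333) + (0.6667)·(0.6667) + (-0.3333)·(-0.3333) + (0.6667)·(0.6667)) / 5 = 9.3333/5 = 1.8667
  S[X_1,X_2] = ((-0.3333)·(-2.8333) + (1.6667)·(2.1667) + (-2.3333)·(1.1667) + (0.6667)·(-1.8333) + (-0.3333)·(1.1667) + (0.6667)·(0.1667)) / 5 = 0.3333/5 = 0.0667
  S[X_2,X_2] = ((-2.8333)·(-2.8333) + (2.1667)·(2.1667) + (1.1667)·(1.1667) + (-1.8333)·(-1.8333) + (1.1667)·(1.1667) + (0.1667)·(0.1667)) / 5 = 18.8333/5 = 3.7667

S is symmetric (S[j,i] = S[i,j]). Assembling:

S = [[1.8667, 0.0667],
 [0.0667, 3.7667]]


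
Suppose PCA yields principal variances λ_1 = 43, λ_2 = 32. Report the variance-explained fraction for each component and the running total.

Step 1 — total variance = trace(Sigma) = Σ λ_i = 43 + 32 = 75.

Step 2 — fraction explained by component i = λ_i / Σ λ:
  PC1: 43/75 = 0.5733
  PC2: 32/75 = 0.4267

Step 3 — cumulative fraction after k components = (λ_1 + ... + λ_k) / Σ λ:
  k = 1: 43/75 = 0.5733
  k = 2: (43 + 32)/75 = 75/75 = 1

Summary (fraction, with percent):

explained: PC1 0.5733 (57.33%), PC2 0.4267 (42.67%);  cumulative: 0.5733, 1


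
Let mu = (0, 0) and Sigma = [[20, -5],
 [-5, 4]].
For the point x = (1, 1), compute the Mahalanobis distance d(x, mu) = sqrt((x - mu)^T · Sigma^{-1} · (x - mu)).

Step 1 — centre the observation: (x - mu) = (1, 1).

Step 2 — invert Sigma. det(Sigma) = 20·4 - (-5)² = 55.
  Sigma^{-1} = (1/det) · [[d, -b], [-b, a]] = [[0.0727, 0.0909],
 [0.0909, 0.3636]].

Step 3 — form the quadratic (x - mu)^T · Sigma^{-1} · (x - mu):
  Sigma^{-1} · (x - mu) = (0.1636, 0.4545).
  (x - mu)^T · [Sigma^{-1} · (x - mu)] = (1)·(0.1636) + (1)·(0.4545) = 0.6182.

Step 4 — take square root: d = √(0.6182) ≈ 0.7862.

d(x, mu) = √(0.6182) ≈ 0.7862


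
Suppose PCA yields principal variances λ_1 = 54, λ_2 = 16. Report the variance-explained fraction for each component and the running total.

Step 1 — total variance = trace(Sigma) = Σ λ_i = 54 + 16 = 70.

Step 2 — fraction explained by component i = λ_i / Σ λ:
  PC1: 54/70 = 0.7714
  PC2: 16/70 = 0.2286

Step 3 — cumulative fraction after k components = (λ_1 + ... + λ_k) / Σ λ:
  k = 1: 54/70 = 0.7714
  k = 2: (54 + 16)/70 = 70/70 = 1

Summary (fraction, with percent):

explained: PC1 0.7714 (77.14%), PC2 0.2286 (22.86%);  cumulative: 0.7714, 1


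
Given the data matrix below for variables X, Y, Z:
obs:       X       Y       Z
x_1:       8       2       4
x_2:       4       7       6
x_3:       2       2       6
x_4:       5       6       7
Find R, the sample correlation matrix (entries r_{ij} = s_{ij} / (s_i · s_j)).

Step 1 — column means:
  mean(X) = (8 + 4 + 2 + 5) / 4 = 19/4 = 4.75
  mean(Y) = (2 + 7 + 2 + 6) / 4 = 17/4 = 4.25
  mean(Z) = (4 + 6 + 6 + 7) / 4 = 23/4 = 5.75

Step 2 — sample variances and covariances s[i,j] = (1/(n-1)) · Σ_k (x_{k,i} - mean_i) · (x_{k,j} - mean_j), with n-1 = 3:
  s[X,X] = ((3.25)·(3.25) + (-0.75)·(-0.75) + (-2.75)·(-2.75) + (0.25)·(0.25)) / 3 = 18.75/3 = 6.25
  s[X,Y] = ((3.25)·(-2.25) + (-0.75)·(2.75) + (-2.75)·(-2.25) + (0.25)·(1.75)) / 3 = -2.75/3 = -0.9167
  s[X,Z] = ((3.25)·(-1.75) + (-0.75)·(0.25) + (-2.75)·(0.25) + (0.25)·(1.25)) / 3 = -6.25/3 = -2.0833
  s[Y,Y] = ((-2.25)·(-2.25) + (2.75)·(2.75) + (-2.25)·(-2.25) + (1.75)·(1.75)) / 3 = 20.75/3 = 6.9167
  s[Y,Z] = ((-2.25)·(-1.75) + (2.75)·(0.25) + (-2.25)·(0.25) + (1.75)·(1.25)) / 3 = 6.25/3 = 2.0833
  s[Z,Z] = ((-1.75)·(-1.75) + (0.25)·(0.25) + (0.25)·(0.25) + (1.25)·(1.25)) / 3 = 4.75/3 = 1.5833
  Sample standard deviations s_i = √(s[i,i]):
  s(X) = √(6.25) = 2.5
  s(Y) = √(6.9167) = 2.63
  s(Z) = √(1.5833) = 1.2583

Step 3 — r_{ij} = s_{ij} / (s_i · s_j):
  r[X,X] = 1 (diagonal).
  r[X,Y] = -0.9167 / (2.5 · 2.63) = -0.9167 / 6.5749 = -0.1394
  r[X,Z] = -2.0833 / (2.5 · 1.2583) = -2.0833 / 3.1458 = -0.6623
  r[Y,Y] = 1 (diagonal).
  r[Y,Z] = 2.0833 / (2.63 · 1.2583) = 2.0833 / 3.3093 = 0.6295
  r[Z,Z] = 1 (diagonal).

R is symmetric with unit diagonal. Assembling:

R = [[1, -0.1394, -0.6623],
 [-0.1394, 1, 0.6295],
 [-0.6623, 0.6295, 1]]


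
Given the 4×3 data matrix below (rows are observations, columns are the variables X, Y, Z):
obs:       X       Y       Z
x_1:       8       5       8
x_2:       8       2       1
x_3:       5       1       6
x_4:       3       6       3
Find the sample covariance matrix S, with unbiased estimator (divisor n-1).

Step 1 — column means:
  mean(X) = (8 + 8 + 5 + 3) / 4 = 24/4 = 6
  mean(Y) = (5 + 2 + 1 + 6) / 4 = 14/4 = 3.5
  mean(Z) = (8 + 1 + 6 + 3) / 4 = 18/4 = 4.5

Step 2 — sample covariance S[i,j] = (1/(n-1)) · Σ_k (x_{k,i} - mean_i) · (x_{k,j} - mean_j), with n-1 = 3.
  S[X,X] = ((2)·(2) + (2)·(2) + (-1)·(-1) + (-3)·(-3)) / 3 = 18/3 = 6
  S[X,Y] = ((2)·(1.5) + (2)·(-1.5) + (-1)·(-2.5) + (-3)·(2.5)) / 3 = -5/3 = -1.6667
  S[X,Z] = ((2)·(3.5) + (2)·(-3.5) + (-1)·(1.5) + (-3)·(-1.5)) / 3 = 3/3 = 1
  S[Y,Y] = ((1.5)·(1.5) + (-1.5)·(-1.5) + (-2.5)·(-2.5) + (2.5)·(2.5)) / 3 = 17/3 = 5.6667
  S[Y,Z] = ((1.5)·(3.5) + (-1.5)·(-3.5) + (-2.5)·(1.5) + (2.5)·(-1.5)) / 3 = 3/3 = 1
  S[Z,Z] = ((3.5)·(3.5) + (-3.5)·(-3.5) + (1.5)·(1.5) + (-1.5)·(-1.5)) / 3 = 29/3 = 9.6667

S is symmetric (S[j,i] = S[i,j]). Assembling:

S = [[6, -1.6667, 1],
 [-1.6667, 5.6667, 1],
 [1, 1, 9.6667]]


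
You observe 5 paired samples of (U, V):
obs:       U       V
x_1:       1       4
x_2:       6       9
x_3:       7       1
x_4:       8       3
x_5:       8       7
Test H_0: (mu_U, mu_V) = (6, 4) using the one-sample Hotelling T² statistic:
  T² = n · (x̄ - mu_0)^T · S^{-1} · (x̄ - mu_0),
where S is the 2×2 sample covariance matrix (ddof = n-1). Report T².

Step 1 — sample mean vector:
  mean(U) = (1 + 6 + 7 + 8 + 8) / 5 = 30/5 = 6
  mean(V) = (4 + 9 + 1 + 3 + 7) / 5 = 24/5 = 4.8
  x̄ = (6, 4.8),  deviation x̄ - mu_0 = (6, 4.8) - (6, 4) = (0, 0.8).

Step 2 — sample covariance matrix, S[i,j] = (1/(n-1)) · Σ_k (x_{k,i} - mean_i) · (x_{k,j} - mean_j), divisor n-1 = 4:
  S[U,U] = ((-5)·(-5) + (0)·(0) + (1)·(1) + (2)·(2) + (2)·(2)) / 4 = 34/4 = 8.5
  S[U,V] = ((-5)·(-0.8) + (0)·(4.2) + (1)·(-3.8) + (2)·(-1.8) + (2)·(2.2)) / 4 = 1/4 = 0.25
  S[V,V] = ((-0.8)·(-0.8) + (4.2)·(4.2) + (-3.8)·(-3.8) + (-1.8)·(-1.8) + (2.2)·(2.2)) / 4 = 40.8/4 = 10.2
  S = [[8.5, 0.25],
 [0.25, 10.2]].

Step 3 — invert S. det(S) = 8.5·10.2 - (0.25)² = 86.6375.
  S^{-1} = (1/det) · [[d, -b], [-b, a]] = [[0.1177, -0.0029],
 [-0.0029, 0.0981]].

Step 4 — quadratic form (x̄ - mu_0)^T · S^{-1} · (x̄ - mu_0):
  S^{-1} · (x̄ - mu_0) = (-0.0023, 0.0785),
  (x̄ - mu_0)^T · [...] = (0)·(-0.0023) + (0.8)·(0.0785) = 0.0628.

Step 5 — scale by n: T² = 5 · 0.0628 = 0.314.

T² ≈ 0.314


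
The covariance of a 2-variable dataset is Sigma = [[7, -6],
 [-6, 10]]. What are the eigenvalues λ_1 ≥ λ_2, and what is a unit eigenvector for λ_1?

Step 1 — characteristic polynomial of 2×2 Sigma:
  det(Sigma - λI) = λ² - trace · λ + det = 0.
  trace = 7 + 10 = 17, det = 7·10 - (-6)² = 34.
Step 2 — discriminant:
  Δ = trace² - 4·det = 289 - 136 = 153.
Step 3 — eigenvalues:
  λ = (trace ± √Δ)/2 = (17 ± 12.3693)/2,
  λ_1 = 14.6847,  λ_2 = 2.3153.

Step 4 — unit eigenvector for λ_1: solve (Sigma - λ_1 I)v = 0. First row:
  (7 - 14.6847)·v_x + (-6)·v_y = 0, i.e. (-7.6847)·v_x + (-6)·v_y = 0,
  so v ∝ (b, λ_1 - a) = (-6, 7.6847); multiply by -1 so the first entry is positive: u = (6, -7.6847).
  ||u|| = √((6)² + (-7.6847)²) = √(95.054) ≈ 9.7496,
  v_1 = u/||u|| ≈ (0.6154, -0.7882) (||v_1|| = 1).

λ_1 = 14.6847,  λ_2 = 2.3153;  v_1 ≈ (0.6154, -0.7882)


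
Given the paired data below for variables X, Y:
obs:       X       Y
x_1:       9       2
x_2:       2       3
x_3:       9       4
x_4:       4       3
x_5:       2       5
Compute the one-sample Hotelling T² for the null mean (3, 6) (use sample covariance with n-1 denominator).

Step 1 — sample mean vector:
  mean(X) = (9 + 2 + 9 + 4 + 2) / 5 = 26/5 = 5.2
  mean(Y) = (2 + 3 + 4 + 3 + 5) / 5 = 17/5 = 3.4
  x̄ = (5.2, 3.4),  deviation x̄ - mu_0 = (5.2, 3.4) - (3, 6) = (2.2, -2.6).

Step 2 — sample covariance matrix, S[i,j] = (1/(n-1)) · Σ_k (x_{k,i} - mean_i) · (x_{k,j} - mean_j), divisor n-1 = 4:
  S[X,X] = ((3.8)·(3.8) + (-3.2)·(-3.2) + (3.8)·(3.8) + (-1.2)·(-1.2) + (-3.2)·(-3.2)) / 4 = 50.8/4 = 12.7
  S[X,Y] = ((3.8)·(-1.4) + (-3.2)·(-0.4) + (3.8)·(0.6) + (-1.2)·(-0.4) + (-3.2)·(1.6)) / 4 = -6.4/4 = -1.6
  S[Y,Y] = ((-1.4)·(-1.4) + (-0.4)·(-0.4) + (0.6)·(0.6) + (-0.4)·(-0.4) + (1.6)·(1.6)) / 4 = 5.2/4 = 1.3
  S = [[12.7, -1.6],
 [-1.6, 1.3]].

Step 3 — invert S. det(S) = 12.7·1.3 - (-1.6)² = 13.95.
  S^{-1} = (1/det) · [[d, -b], [-b, a]] = [[0.0932, 0.1147],
 [0.1147, 0.9104]].

Step 4 — quadratic form (x̄ - mu_0)^T · S^{-1} · (x̄ - mu_0):
  S^{-1} · (x̄ - mu_0) = (-0.0932, -2.1147),
  (x̄ - mu_0)^T · [...] = (2.2)·(-0.0932) + (-2.6)·(-2.1147) = 5.2932.

Step 5 — scale by n: T² = 5 · 5.2932 = 26.4659.

T² ≈ 26.4659


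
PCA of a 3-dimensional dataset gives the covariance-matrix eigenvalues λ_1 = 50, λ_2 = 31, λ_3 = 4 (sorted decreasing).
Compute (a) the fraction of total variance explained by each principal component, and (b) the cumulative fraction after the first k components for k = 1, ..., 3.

Step 1 — total variance = trace(Sigma) = Σ λ_i = 50 + 31 + 4 = 85.

Step 2 — fraction explained by component i = λ_i / Σ λ:
  PC1: 50/85 = 0.5882
  PC2: 31/85 = 0.3647
  PC3: 4/85 = 0.0471

Step 3 — cumulative fraction after k components = (λ_1 + ... + λ_k) / Σ λ:
  k = 1: 50/85 = 0.5882
  k = 2: (50 + 31)/85 = 81/85 = 0.9529
  k = 3: (50 + 31 + 4)/85 = 85/85 = 1

Summary (fraction, with percent):

explained: PC1 0.5882 (58.82%), PC2 0.3647 (36.47%), PC3 0.0471 (4.71%);  cumulative: 0.5882, 0.9529, 1


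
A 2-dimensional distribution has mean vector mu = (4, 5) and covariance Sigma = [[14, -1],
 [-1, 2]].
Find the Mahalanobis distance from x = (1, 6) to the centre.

Step 1 — centre the observation: (x - mu) = (-3, 1).

Step 2 — invert Sigma. det(Sigma) = 14·2 - (-1)² = 27.
  Sigma^{-1} = (1/det) · [[d, -b], [-b, a]] = [[0.0741, 0.037],
 [0.037, 0.5185]].

Step 3 — form the quadratic (x - mu)^T · Sigma^{-1} · (x - mu):
  Sigma^{-1} · (x - mu) = (-0.1852, 0.4074).
  (x - mu)^T · [Sigma^{-1} · (x - mu)] = (-3)·(-0.1852) + (1)·(0.4074) = 0.963.

Step 4 — take square root: d = √(0.963) ≈ 0.9813.

d(x, mu) = √(0.963) ≈ 0.9813


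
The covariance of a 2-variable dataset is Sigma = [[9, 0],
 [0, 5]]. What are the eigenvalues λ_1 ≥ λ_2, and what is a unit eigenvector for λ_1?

Step 1 — characteristic polynomial of 2×2 Sigma:
  det(Sigma - λI) = λ² - trace · λ + det = 0.
  trace = 9 + 5 = 14, det = 9·5 - (0)² = 45.
Step 2 — discriminant:
  Δ = trace² - 4·det = 196 - 180 = 16.
Step 3 — eigenvalues:
  λ = (trace ± √Δ)/2 = (14 ± 4)/2,
  λ_1 = 9,  λ_2 = 5.

Step 4 — unit eigenvector for λ_1: Sigma is diagonal, so its eigenvectors are the coordinate axes. λ_1 = 9 is the diagonal entry on the first coordinate axis, hence
  v_1 = (1, 0) (||v_1|| = 1).

λ_1 = 9,  λ_2 = 5;  v_1 ≈ (1, 0)


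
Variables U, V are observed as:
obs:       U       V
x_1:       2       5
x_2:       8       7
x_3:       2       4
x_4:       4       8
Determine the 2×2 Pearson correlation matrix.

Step 1 — column means:
  mean(U) = (2 + 8 + 2 + 4) / 4 = 16/4 = 4
  mean(V) = (5 + 7 + 4 + 8) / 4 = 24/4 = 6

Step 2 — sample variances and covariances s[i,j] = (1/(n-1)) · Σ_k (x_{k,i} - mean_i) · (x_{k,j} - mean_j), with n-1 = 3:
  s[U,U] = ((-2)·(-2) + (4)·(4) + (-2)·(-2) + (0)·(0)) / 3 = 24/3 = 8
  s[U,V] = ((-2)·(-1) + (4)·(1) + (-2)·(-2) + (0)·(2)) / 3 = 10/3 = 3.3333
  s[V,V] = ((-1)·(-1) + (1)·(1) + (-2)·(-2) + (2)·(2)) / 3 = 10/3 = 3.3333
  Sample standard deviations s_i = √(s[i,i]):
  s(U) = √(8) = 2.8284
  s(V) = √(3.3333) = 1.8257

Step 3 — r_{ij} = s_{ij} / (s_i · s_j):
  r[U,U] = 1 (diagonal).
  r[U,V] = 3.3333 / (2.8284 · 1.8257) = 3.3333 / 5.164 = 0.6455
  r[V,V] = 1 (diagonal).

R is symmetric with unit diagonal. Assembling:

R = [[1, 0.6455],
 [0.6455, 1]]


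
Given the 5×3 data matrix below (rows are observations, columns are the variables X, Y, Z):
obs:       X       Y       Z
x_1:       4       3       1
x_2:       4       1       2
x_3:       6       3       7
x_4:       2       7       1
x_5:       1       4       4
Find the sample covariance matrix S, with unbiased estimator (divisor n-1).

Step 1 — column means:
  mean(X) = (4 + 4 + 6 + 2 + 1) / 5 = 17/5 = 3.4
  mean(Y) = (3 + 1 + 3 + 7 + 4) / 5 = 18/5 = 3.6
  mean(Z) = (1 + 2 + 7 + 1 + 4) / 5 = 15/5 = 3

Step 2 — sample covariance S[i,j] = (1/(n-1)) · Σ_k (x_{k,i} - mean_i) · (x_{k,j} - mean_j), with n-1 = 4.
  S[X,X] = ((0.6)·(0.6) + (0.6)·(0.6) + (2.6)·(2.6) + (-1.4)·(-1.4) + (-2.4)·(-2.4)) / 4 = 15.2/4 = 3.8
  S[X,Y] = ((0.6)·(-0.6) + (0.6)·(-2.6) + (2.6)·(-0.6) + (-1.4)·(3.4) + (-2.4)·(0.4)) / 4 = -9.2/4 = -2.3
  S[X,Z] = ((0.6)·(-2) + (0.6)·(-1) + (2.6)·(4) + (-1.4)·(-2) + (-2.4)·(1)) / 4 = 9/4 = 2.25
  S[Y,Y] = ((-0.6)·(-0.6) + (-2.6)·(-2.6) + (-0.6)·(-0.6) + (3.4)·(3.4) + (0.4)·(0.4)) / 4 = 19.2/4 = 4.8
  S[Y,Z] = ((-0.6)·(-2) + (-2.6)·(-1) + (-0.6)·(4) + (3.4)·(-2) + (0.4)·(1)) / 4 = -5/4 = -1.25
  S[Z,Z] = ((-2)·(-2) + (-1)·(-1) + (4)·(4) + (-2)·(-2) + (1)·(1)) / 4 = 26/4 = 6.5

S is symmetric (S[j,i] = S[i,j]). Assembling:

S = [[3.8, -2.3, 2.25],
 [-2.3, 4.8, -1.25],
 [2.25, -1.25, 6.5]]


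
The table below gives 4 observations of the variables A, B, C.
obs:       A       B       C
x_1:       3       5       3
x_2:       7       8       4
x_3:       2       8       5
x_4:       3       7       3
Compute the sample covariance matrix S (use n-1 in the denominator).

Step 1 — column means:
  mean(A) = (3 + 7 + 2 + 3) / 4 = 15/4 = 3.75
  mean(B) = (5 + 8 + 8 + 7) / 4 = 28/4 = 7
  mean(C) = (3 + 4 + 5 + 3) / 4 = 15/4 = 3.75

Step 2 — sample covariance S[i,j] = (1/(n-1)) · Σ_k (x_{k,i} - mean_i) · (x_{k,j} - mean_j), with n-1 = 3.
  S[A,A] = ((-0.75)·(-0.75) + (3.25)·(3.25) + (-1.75)·(-1.75) + (-0.75)·(-0.75)) / 3 = 14.75/3 = 4.9167
  S[A,B] = ((-0.75)·(-2) + (3.25)·(1) + (-1.75)·(1) + (-0.75)·(0)) / 3 = 3/3 = 1
  S[A,C] = ((-0.75)·(-0.75) + (3.25)·(0.25) + (-1.75)·(1.25) + (-0.75)·(-0.75)) / 3 = -0.25/3 = -0.0833
  S[B,B] = ((-2)·(-2) + (1)·(1) + (1)·(1) + (0)·(0)) / 3 = 6/3 = 2
  S[B,C] = ((-2)·(-0.75) + (1)·(0.25) + (1)·(1.25) + (0)·(-0.75)) / 3 = 3/3 = 1
  S[C,C] = ((-0.75)·(-0.75) + (0.25)·(0.25) + (1.25)·(1.25) + (-0.75)·(-0.75)) / 3 = 2.75/3 = 0.9167

S is symmetric (S[j,i] = S[i,j]). Assembling:

S = [[4.9167, 1, -0.0833],
 [1, 2, 1],
 [-0.0833, 1, 0.9167]]


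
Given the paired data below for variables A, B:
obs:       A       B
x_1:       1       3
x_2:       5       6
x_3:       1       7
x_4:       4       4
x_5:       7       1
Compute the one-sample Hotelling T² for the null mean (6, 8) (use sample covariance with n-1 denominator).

Step 1 — sample mean vector:
  mean(A) = (1 + 5 + 1 + 4 + 7) / 5 = 18/5 = 3.6
  mean(B) = (3 + 6 + 7 + 4 + 1) / 5 = 21/5 = 4.2
  x̄ = (3.6, 4.2),  deviation x̄ - mu_0 = (3.6, 4.2) - (6, 8) = (-2.4, -3.8).

Step 2 — sample covariance matrix, S[i,j] = (1/(n-1)) · Σ_k (x_{k,i} - mean_i) · (x_{k,j} - mean_j), divisor n-1 = 4:
  S[A,A] = ((-2.6)·(-2.6) + (1.4)·(1.4) + (-2.6)·(-2.6) + (0.4)·(0.4) + (3.4)·(3.4)) / 4 = 27.2/4 = 6.8
  S[A,B] = ((-2.6)·(-1.2) + (1.4)·(1.8) + (-2.6)·(2.8) + (0.4)·(-0.2) + (3.4)·(-3.2)) / 4 = -12.6/4 = -3.15
  S[B,B] = ((-1.2)·(-1.2) + (1.8)·(1.8) + (2.8)·(2.8) + (-0.2)·(-0.2) + (-3.2)·(-3.2)) / 4 = 22.8/4 = 5.7
  S = [[6.8, -3.15],
 [-3.15, 5.7]].

Step 3 — invert S. det(S) = 6.8·5.7 - (-3.15)² = 28.8375.
  S^{-1} = (1/det) · [[d, -b], [-b, a]] = [[0.1977, 0.1092],
 [0.1092, 0.2358]].

Step 4 — quadratic form (x̄ - mu_0)^T · S^{-1} · (x̄ - mu_0):
  S^{-1} · (x̄ - mu_0) = (-0.8895, -1.1582),
  (x̄ - mu_0)^T · [...] = (-2.4)·(-0.8895) + (-3.8)·(-1.1582) = 6.5359.

Step 5 — scale by n: T² = 5 · 6.5359 = 32.6797.

T² ≈ 32.6797


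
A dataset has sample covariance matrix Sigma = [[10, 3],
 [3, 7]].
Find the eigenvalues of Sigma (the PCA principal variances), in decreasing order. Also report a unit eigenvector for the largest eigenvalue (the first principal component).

Step 1 — characteristic polynomial of 2×2 Sigma:
  det(Sigma - λI) = λ² - trace · λ + det = 0.
  trace = 10 + 7 = 17, det = 10·7 - (3)² = 61.
Step 2 — discriminant:
  Δ = trace² - 4·det = 289 - 244 = 45.
Step 3 — eigenvalues:
  λ = (trace ± √Δ)/2 = (17 ± 6.7082)/2,
  λ_1 = 11.8541,  λ_2 = 5.1459.

Step 4 — unit eigenvector for λ_1: solve (Sigma - λ_1 I)v = 0. First row:
  (10 - 11.8541)·v_x + (3)·v_y = 0, i.e. (-1.8541)·v_x + (3)·v_y = 0,
  so v ∝ (b, λ_1 - a) = (3, 1.8541) = u.
  ||u|| = √((3)² + (1.8541)²) = √(12.4377) ≈ 3.5267,
  v_1 = u/||u|| ≈ (0.8507, 0.5257) (||v_1|| = 1).

λ_1 = 11.8541,  λ_2 = 5.1459;  v_1 ≈ (0.8507, 0.5257)


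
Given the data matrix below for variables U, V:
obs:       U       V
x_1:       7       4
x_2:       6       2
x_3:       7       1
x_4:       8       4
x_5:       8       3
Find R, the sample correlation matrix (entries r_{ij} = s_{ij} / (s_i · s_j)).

Step 1 — column means:
  mean(U) = (7 + 6 + 7 + 8 + 8) / 5 = 36/5 = 7.2
  mean(V) = (4 + 2 + 1 + 4 + 3) / 5 = 14/5 = 2.8

Step 2 — sample variances and covariances s[i,j] = (1/(n-1)) · Σ_k (x_{k,i} - mean_i) · (x_{k,j} - mean_j), with n-1 = 4:
  s[U,U] = ((-0.2)·(-0.2) + (-1.2)·(-1.2) + (-0.2)·(-0.2) + (0.8)·(0.8) + (0.8)·(0.8)) / 4 = 2.8/4 = 0.7
  s[U,V] = ((-0.2)·(1.2) + (-1.2)·(-0.8) + (-0.2)·(-1.8) + (0.8)·(1.2) + (0.8)·(0.2)) / 4 = 2.2/4 = 0.55
  s[V,V] = ((1.2)·(1.2) + (-0.8)·(-0.8) + (-1.8)·(-1.8) + (1.2)·(1.2) + (0.2)·(0.2)) / 4 = 6.8/4 = 1.7
  Sample standard deviations s_i = √(s[i,i]):
  s(U) = √(0.7) = 0.8367
  s(V) = √(1.7) = 1.3038

Step 3 — r_{ij} = s_{ij} / (s_i · s_j):
  r[U,U] = 1 (diagonal).
  r[U,V] = 0.55 / (0.8367 · 1.3038) = 0.55 / 1.0909 = 0.5042
  r[V,V] = 1 (diagonal).

R is symmetric with unit diagonal. Assembling:

R = [[1, 0.5042],
 [0.5042, 1]]


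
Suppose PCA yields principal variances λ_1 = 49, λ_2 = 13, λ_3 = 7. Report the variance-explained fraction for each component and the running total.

Step 1 — total variance = trace(Sigma) = Σ λ_i = 49 + 13 + 7 = 69.

Step 2 — fraction explained by component i = λ_i / Σ λ:
  PC1: 49/69 = 0.7101
  PC2: 13/69 = 0.1884
  PC3: 7/69 = 0.1014

Step 3 — cumulative fraction after k components = (λ_1 + ... + λ_k) / Σ λ:
  k = 1: 49/69 = 0.7101
  k = 2: (49 + 13)/69 = 62/69 = 0.8986
  k = 3: (49 + 13 + 7)/69 = 69/69 = 1

Summary (fraction, with percent):

explained: PC1 0.7101 (71.01%), PC2 0.1884 (18.84%), PC3 0.1014 (10.14%);  cumulative: 0.7101, 0.8986, 1


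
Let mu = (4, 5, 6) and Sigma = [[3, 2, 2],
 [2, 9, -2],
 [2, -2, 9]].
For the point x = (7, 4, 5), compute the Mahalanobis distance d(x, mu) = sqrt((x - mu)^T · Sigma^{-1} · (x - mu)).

Step 1 — centre the observation: (x - mu) = (3, -1, -1).

Step 2 — invert Sigma (cofactor / det for 3×3, or solve directly):
  Sigma^{-1} = [[0.5385, -0.1538, -0.1538],
 [-0.1538, 0.1608, 0.0699],
 [-0.1538, 0.0699, 0.1608]].

Step 3 — form the quadratic (x - mu)^T · Sigma^{-1} · (x - mu):
  Sigma^{-1} · (x - mu) = (1.9231, -0.6923, -0.6923).
  (x - mu)^T · [Sigma^{-1} · (x - mu)] = (3)·(1.9231) + (-1)·(-0.6923) + (-1)·(-0.6923) = 7.1538.

Step 4 — take square root: d = √(7.1538) ≈ 2.6747.

d(x, mu) = √(7.1538) ≈ 2.6747


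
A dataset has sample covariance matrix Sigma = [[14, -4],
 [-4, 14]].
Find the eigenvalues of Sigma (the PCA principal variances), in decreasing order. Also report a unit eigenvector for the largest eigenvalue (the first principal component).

Step 1 — characteristic polynomial of 2×2 Sigma:
  det(Sigma - λI) = λ² - trace · λ + det = 0.
  trace = 14 + 14 = 28, det = 14·14 - (-4)² = 180.
Step 2 — discriminant:
  Δ = trace² - 4·det = 784 - 720 = 64.
Step 3 — eigenvalues:
  λ = (trace ± √Δ)/2 = (28 ± 8)/2,
  λ_1 = 18,  λ_2 = 10.

Step 4 — unit eigenvector for λ_1: solve (Sigma - λ_1 I)v = 0. First row:
  (14 - 18)·v_x + (-4)·v_y = 0, i.e. (-4)·v_x + (-4)·v_y = 0,
  so v ∝ (b, λ_1 - a) = (-4, 4); multiply by -1 so the first entry is positive: u = (4, -4).
  ||u|| = √((4)² + (-4)²) = √(32) ≈ 5.6569,
  v_1 = u/||u|| ≈ (0.7071, -0.7071) (||v_1|| = 1).

λ_1 = 18,  λ_2 = 10;  v_1 ≈ (0.7071, -0.7071)


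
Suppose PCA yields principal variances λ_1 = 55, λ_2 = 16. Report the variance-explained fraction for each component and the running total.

Step 1 — total variance = trace(Sigma) = Σ λ_i = 55 + 16 = 71.

Step 2 — fraction explained by component i = λ_i / Σ λ:
  PC1: 55/71 = 0.7746
  PC2: 16/71 = 0.2254

Step 3 — cumulative fraction after k components = (λ_1 + ... + λ_k) / Σ λ:
  k = 1: 55/71 = 0.7746
  k = 2: (55 + 16)/71 = 71/71 = 1

Summary (fraction, with percent):

explained: PC1 0.7746 (77.46%), PC2 0.2254 (22.54%);  cumulative: 0.7746, 1


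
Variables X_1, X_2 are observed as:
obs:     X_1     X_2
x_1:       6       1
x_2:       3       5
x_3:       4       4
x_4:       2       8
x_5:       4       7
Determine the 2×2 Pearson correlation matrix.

Step 1 — column means:
  mean(X_1) = (6 + 3 + 4 + 2 + 4) / 5 = 19/5 = 3.8
  mean(X_2) = (1 + 5 + 4 + 8 + 7) / 5 = 25/5 = 5

Step 2 — sample variances and covariances s[i,j] = (1/(n-1)) · Σ_k (x_{k,i} - mean_i) · (x_{k,j} - mean_j), with n-1 = 4:
  s[X_1,X_1] = ((2.2)·(2.2) + (-0.8)·(-0.8) + (0.2)·(0.2) + (-1.8)·(-1.8) + (0.2)·(0.2)) / 4 = 8.8/4 = 2.2
  s[X_1,X_2] = ((2.2)·(-4) + (-0.8)·(0) + (0.2)·(-1) + (-1.8)·(3) + (0.2)·(2)) / 4 = -14/4 = -3.5
  s[X_2,X_2] = ((-4)·(-4) + (0)·(0) + (-1)·(-1) + (3)·(3) + (2)·(2)) / 4 = 30/4 = 7.5
  Sample standard deviations s_i = √(s[i,i]):
  s(X_1) = √(2.2) = 1.4832
  s(X_2) = √(7.5) = 2.7386

Step 3 — r_{ij} = s_{ij} / (s_i · s_j):
  r[X_1,X_1] = 1 (diagonal).
  r[X_1,X_2] = -3.5 / (1.4832 · 2.7386) = -3.5 / 4.062 = -0.8616
  r[X_2,X_2] = 1 (diagonal).

R is symmetric with unit diagonal. Assembling:

R = [[1, -0.8616],
 [-0.8616, 1]]


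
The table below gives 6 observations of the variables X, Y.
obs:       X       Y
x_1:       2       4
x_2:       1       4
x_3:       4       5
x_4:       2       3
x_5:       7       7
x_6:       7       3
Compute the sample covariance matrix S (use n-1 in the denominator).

Step 1 — column means:
  mean(X) = (2 + 1 + 4 + 2 + 7 + 7) / 6 = 23/6 = 3.8333
  mean(Y) = (4 + 4 + 5 + 3 + 7 + 3) / 6 = 26/6 = 4.3333

Step 2 — sample covariance S[i,j] = (1/(n-1)) · Σ_k (x_{k,i} - mean_i) · (x_{k,j} - mean_j), with n-1 = 5.
  S[X,X] = ((-1.8333)·(-1.8333) + (-2.8333)·(-2.8333) + (0.1667)·(0.1667) + (-1.8333)·(-1.8333) + (3.1667)·(3.1667) + (3.1667)·(3.1667)) / 5 = 34.8333/5 = 6.9667
  S[X,Y] = ((-1.8333)·(-0.3333) + (-2.8333)·(-0.3333) + (0.1667)·(0.6667) + (-1.8333)·(-1.3333) + (3.1667)·(2.6667) + (3.1667)·(-1.3333)) / 5 = 8.3333/5 = 1.6667
  S[Y,Y] = ((-0.3333)·(-0.3333) + (-0.3333)·(-0.3333) + (0.6667)·(0.6667) + (-1.3333)·(-1.3333) + (2.6667)·(2.6667) + (-1.3333)·(-1.3333)) / 5 = 11.3333/5 = 2.2667

S is symmetric (S[j,i] = S[i,j]). Assembling:

S = [[6.9667, 1.6667],
 [1.6667, 2.2667]]


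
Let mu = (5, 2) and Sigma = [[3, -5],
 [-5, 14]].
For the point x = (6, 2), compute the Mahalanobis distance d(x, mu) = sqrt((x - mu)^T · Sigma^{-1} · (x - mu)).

Step 1 — centre the observation: (x - mu) = (1, 0).

Step 2 — invert Sigma. det(Sigma) = 3·14 - (-5)² = 17.
  Sigma^{-1} = (1/det) · [[d, -b], [-b, a]] = [[0.8235, 0.2941],
 [0.2941, 0.1765]].

Step 3 — form the quadratic (x - mu)^T · Sigma^{-1} · (x - mu):
  Sigma^{-1} · (x - mu) = (0.8235, 0.2941).
  (x - mu)^T · [Sigma^{-1} · (x - mu)] = (1)·(0.8235) + (0)·(0.2941) = 0.8235.

Step 4 — take square root: d = √(0.8235) ≈ 0.9075.

d(x, mu) = √(0.8235) ≈ 0.9075


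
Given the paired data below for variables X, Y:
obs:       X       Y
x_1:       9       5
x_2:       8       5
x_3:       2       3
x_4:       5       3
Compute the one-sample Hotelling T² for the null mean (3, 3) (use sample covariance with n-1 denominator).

Step 1 — sample mean vector:
  mean(X) = (9 + 8 + 2 + 5) / 4 = 24/4 = 6
  mean(Y) = (5 + 5 + 3 + 3) / 4 = 16/4 = 4
  x̄ = (6, 4),  deviation x̄ - mu_0 = (6, 4) - (3, 3) = (3, 1).

Step 2 — sample covariance matrix, S[i,j] = (1/(n-1)) · Σ_k (x_{k,i} - mean_i) · (x_{k,j} - mean_j), divisor n-1 = 3:
  S[X,X] = ((3)·(3) + (2)·(2) + (-4)·(-4) + (-1)·(-1)) / 3 = 30/3 = 10
  S[X,Y] = ((3)·(1) + (2)·(1) + (-4)·(-1) + (-1)·(-1)) / 3 = 10/3 = 3.3333
  S[Y,Y] = ((1)·(1) + (1)·(1) + (-1)·(-1) + (-1)·(-1)) / 3 = 4/3 = 1.3333
  S = [[10, 3.3333],
 [3.3333, 1.3333]].

Step 3 — invert S. det(S) = 10·1.3333 - (3.3333)² = 2.2222.
  S^{-1} = (1/det) · [[d, -b], [-b, a]] = [[0.6, -1.5],
 [-1.5, 4.5]].

Step 4 — quadratic form (x̄ - mu_0)^T · S^{-1} · (x̄ - mu_0):
  S^{-1} · (x̄ - mu_0) = (0.3, 0),
  (x̄ - mu_0)^T · [...] = (3)·(0.3) + (1)·(0) = 0.9.

Step 5 — scale by n: T² = 4 · 0.9 = 3.6.

T² ≈ 3.6


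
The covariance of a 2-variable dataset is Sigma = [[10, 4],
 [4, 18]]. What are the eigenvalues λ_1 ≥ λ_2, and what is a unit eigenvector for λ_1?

Step 1 — characteristic polynomial of 2×2 Sigma:
  det(Sigma - λI) = λ² - trace · λ + det = 0.
  trace = 10 + 18 = 28, det = 10·18 - (4)² = 164.
Step 2 — discriminant:
  Δ = trace² - 4·det = 784 - 656 = 128.
Step 3 — eigenvalues:
  λ = (trace ± √Δ)/2 = (28 ± 11.3137)/2,
  λ_1 = 19.6569,  λ_2 = 8.3431.

Step 4 — unit eigenvector for λ_1: solve (Sigma - λ_1 I)v = 0. First row:
  (10 - 19.6569)·v_x + (4)·v_y = 0, i.e. (-9.6569)·v_x + (4)·v_y = 0,
  so v ∝ (b, λ_1 - a) = (4, 9.6569) = u.
  ||u|| = √((4)² + (9.6569)²) = √(109.2548) ≈ 10.4525,
  v_1 = u/||u|| ≈ (0.3827, 0.9239) (||v_1|| = 1).

λ_1 = 19.6569,  λ_2 = 8.3431;  v_1 ≈ (0.3827, 0.9239)


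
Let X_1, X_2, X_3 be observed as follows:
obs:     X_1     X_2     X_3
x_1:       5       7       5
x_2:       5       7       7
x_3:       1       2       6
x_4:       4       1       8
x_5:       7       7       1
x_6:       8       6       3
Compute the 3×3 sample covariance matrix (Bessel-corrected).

Step 1 — column means:
  mean(X_1) = (5 + 5 + 1 + 4 + 7 + 8) / 6 = 30/6 = 5
  mean(X_2) = (7 + 7 + 2 + 1 + 7 + 6) / 6 = 30/6 = 5
  mean(X_3) = (5 + 7 + 6 + 8 + 1 + 3) / 6 = 30/6 = 5

Step 2 — sample covariance S[i,j] = (1/(n-1)) · Σ_k (x_{k,i} - mean_i) · (x_{k,j} - mean_j), with n-1 = 5.
  S[X_1,X_1] = ((0)·(0) + (0)·(0) + (-4)·(-4) + (-1)·(-1) + (2)·(2) + (3)·(3)) / 5 = 30/5 = 6
  S[X_1,X_2] = ((0)·(2) + (0)·(2) + (-4)·(-3) + (-1)·(-4) + (2)·(2) + (3)·(1)) / 5 = 23/5 = 4.6
  S[X_1,X_3] = ((0)·(0) + (0)·(2) + (-4)·(1) + (-1)·(3) + (2)·(-4) + (3)·(-2)) / 5 = -21/5 = -4.2
  S[X_2,X_2] = ((2)·(2) + (2)·(2) + (-3)·(-3) + (-4)·(-4) + (2)·(2) + (1)·(1)) / 5 = 38/5 = 7.6
  S[X_2,X_3] = ((2)·(0) + (2)·(2) + (-3)·(1) + (-4)·(3) + (2)·(-4) + (1)·(-2)) / 5 = -21/5 = -4.2
  S[X_3,X_3] = ((0)·(0) + (2)·(2) + (1)·(1) + (3)·(3) + (-4)·(-4) + (-2)·(-2)) / 5 = 34/5 = 6.8

S is symmetric (S[j,i] = S[i,j]). Assembling:

S = [[6, 4.6, -4.2],
 [4.6, 7.6, -4.2],
 [-4.2, -4.2, 6.8]]


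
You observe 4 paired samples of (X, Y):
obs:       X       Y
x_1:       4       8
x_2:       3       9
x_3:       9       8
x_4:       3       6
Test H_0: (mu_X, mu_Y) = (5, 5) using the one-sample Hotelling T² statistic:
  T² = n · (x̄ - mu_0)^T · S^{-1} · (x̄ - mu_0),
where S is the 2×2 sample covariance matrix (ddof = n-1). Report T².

Step 1 — sample mean vector:
  mean(X) = (4 + 3 + 9 + 3) / 4 = 19/4 = 4.75
  mean(Y) = (8 + 9 + 8 + 6) / 4 = 31/4 = 7.75
  x̄ = (4.75, 7.75),  deviation x̄ - mu_0 = (4.75, 7.75) - (5, 5) = (-0.25, 2.75).

Step 2 — sample covariance matrix, S[i,j] = (1/(n-1)) · Σ_k (x_{k,i} - mean_i) · (x_{k,j} - mean_j), divisor n-1 = 3:
  S[X,X] = ((-0.75)·(-0.75) + (-1.75)·(-1.75) + (4.25)·(4.25) + (-1.75)·(-1.75)) / 3 = 24.75/3 = 8.25
  S[X,Y] = ((-0.75)·(0.25) + (-1.75)·(1.25) + (4.25)·(0.25) + (-1.75)·(-1.75)) / 3 = 1.75/3 = 0.5833
  S[Y,Y] = ((0.25)·(0.25) + (1.25)·(1.25) + (0.25)·(0.25) + (-1.75)·(-1.75)) / 3 = 4.75/3 = 1.5833
  S = [[8.25, 0.5833],
 [0.5833, 1.5833]].

Step 3 — invert S. det(S) = 8.25·1.5833 - (0.5833)² = 12.7222.
  S^{-1} = (1/det) · [[d, -b], [-b, a]] = [[0.1245, -0.0459],
 [-0.0459, 0.6485]].

Step 4 — quadratic form (x̄ - mu_0)^T · S^{-1} · (x̄ - mu_0):
  S^{-1} · (x̄ - mu_0) = (-0.1572, 1.7948),
  (x̄ - mu_0)^T · [...] = (-0.25)·(-0.1572) + (2.75)·(1.7948) = 4.9749.

Step 5 — scale by n: T² = 4 · 4.9749 = 19.8996.

T² ≈ 19.8996
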